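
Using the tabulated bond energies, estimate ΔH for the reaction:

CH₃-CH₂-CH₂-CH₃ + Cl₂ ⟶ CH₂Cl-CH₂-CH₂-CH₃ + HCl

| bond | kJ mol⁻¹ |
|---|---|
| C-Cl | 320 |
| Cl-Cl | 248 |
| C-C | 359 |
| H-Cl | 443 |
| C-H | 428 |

ΔH ≈ −87 kJ

Bonds broken (reactants):
  C-C: 3 × 359 = 1077
  C-H: 10 × 428 = 4280
  Cl-Cl: 1 × 248 = 248
  Σ(broken) = 5605 kJ
Bonds formed (products):
  C-C: 3 × 359 = 1077
  C-Cl: 1 × 320 = 320
  C-H: 9 × 428 = 3852
  H-Cl: 1 × 443 = 443
  Σ(formed) = 5692 kJ
ΔH = Σ(broken) − Σ(formed) = 5605 − 5692 = −87 kJ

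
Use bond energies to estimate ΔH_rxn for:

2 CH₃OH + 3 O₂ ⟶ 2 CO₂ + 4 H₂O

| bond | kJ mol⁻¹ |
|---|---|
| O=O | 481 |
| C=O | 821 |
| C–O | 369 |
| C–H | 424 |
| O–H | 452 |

Bonds broken (reactants):
  C–H: 6 × 424 = 2544
  C–O: 2 × 369 = 738
  O–H: 2 × 452 = 904
  O=O: 3 × 481 = 1443
  Σ(broken) = 5629 kJ
Bonds formed (products):
  C=O: 4 × 821 = 3284
  O–H: 8 × 452 = 3616
  Σ(formed) = 6900 kJ
ΔH = Σ(broken) − Σ(formed) = 5629 − 6900 = −1271 kJ

ΔH ≈ −1271 kJ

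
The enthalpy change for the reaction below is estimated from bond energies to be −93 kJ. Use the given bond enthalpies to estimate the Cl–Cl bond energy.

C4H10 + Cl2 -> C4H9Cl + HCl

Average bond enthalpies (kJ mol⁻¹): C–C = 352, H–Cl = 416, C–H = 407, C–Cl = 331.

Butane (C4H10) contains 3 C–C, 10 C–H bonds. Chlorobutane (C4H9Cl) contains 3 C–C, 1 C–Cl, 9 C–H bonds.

Let D be the Cl–Cl bond energy.
Σ(broken) = 3×352 + 10×407 + 1×D = 5126 + D
Σ(formed) = 3×352 + 1×331 + 9×407 + 1×416 = 5466
ΔH = Σ(broken) − Σ(formed) = (5126 + D) − (5466) = −340 + D
Setting this equal to −93 kJ gives D = 247 kJ/mol.

D(Cl–Cl) ≈ 247 kJ/mol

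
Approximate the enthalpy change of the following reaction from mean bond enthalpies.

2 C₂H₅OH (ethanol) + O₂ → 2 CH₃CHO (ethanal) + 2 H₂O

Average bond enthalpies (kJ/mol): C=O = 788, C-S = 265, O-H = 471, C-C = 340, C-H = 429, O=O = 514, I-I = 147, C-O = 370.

ΔH ≈ −406 kJ

Bonds broken (reactants):
  C-C: 2 × 340 = 680
  C-H: 10 × 429 = 4290
  C-O: 2 × 370 = 740
  O-H: 2 × 471 = 942
  O=O: 1 × 514 = 514
  Σ(broken) = 7166 kJ
Bonds formed (products):
  C-C: 2 × 340 = 680
  C-H: 8 × 429 = 3432
  C=O: 2 × 788 = 1576
  O-H: 4 × 471 = 1884
  Σ(formed) = 7572 kJ
ΔH = Σ(broken) − Σ(formed) = 7166 − 7572 = −406 kJ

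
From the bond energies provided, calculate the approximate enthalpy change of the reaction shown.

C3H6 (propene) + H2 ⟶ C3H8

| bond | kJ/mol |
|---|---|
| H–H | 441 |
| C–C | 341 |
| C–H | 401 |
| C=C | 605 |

Bonds broken (reactants):
  C–C: 1 × 341 = 341
  C–H: 6 × 401 = 2406
  C=C: 1 × 605 = 605
  H–H: 1 × 441 = 441
  Σ(broken) = 3793 kJ
Bonds formed (products):
  C–C: 2 × 341 = 682
  C–H: 8 × 401 = 3208
  Σ(formed) = 3890 kJ
ΔH = Σ(broken) − Σ(formed) = 3793 − 3890 = −97 kJ

ΔH ≈ −97 kJ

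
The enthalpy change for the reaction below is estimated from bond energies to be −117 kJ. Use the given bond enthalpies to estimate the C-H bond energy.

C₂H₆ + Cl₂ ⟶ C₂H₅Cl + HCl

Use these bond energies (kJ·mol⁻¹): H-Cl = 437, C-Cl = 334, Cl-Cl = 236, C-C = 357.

Let D be the C-H bond energy.
Σ(broken) = 1×357 + 6×D + 1×236 = 593 + 6D
Σ(formed) = 1×357 + 1×334 + 5×D + 1×437 = 1128 + 5D
ΔH = Σ(broken) − Σ(formed) = (593 + 6D) − (1128 + 5D) = −535 + D
Setting this equal to −117 kJ gives D = 418 kJ/mol.

D(C-H) ≈ 418 kJ/mol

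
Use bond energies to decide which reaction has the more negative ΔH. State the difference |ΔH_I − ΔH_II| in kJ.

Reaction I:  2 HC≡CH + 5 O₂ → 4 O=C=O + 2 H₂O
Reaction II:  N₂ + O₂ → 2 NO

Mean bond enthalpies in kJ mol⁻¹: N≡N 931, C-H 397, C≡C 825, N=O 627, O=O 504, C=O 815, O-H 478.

Reaction I, by 2855 kJ

Reaction I:
  Bonds broken (reactants):
    C≡C: 2 × 825 = 1650
    C-H: 4 × 397 = 1588
    O=O: 5 × 504 = 2520
    Σ(broken) = 5758 kJ
  Bonds formed (products):
    C=O: 8 × 815 = 6520
    O-H: 4 × 478 = 1912
    Σ(formed) = 8432 kJ
  ΔH_I = 5758 − 8432 = −2674 kJ
Reaction II:
  Bonds broken (reactants):
    N≡N: 1 × 931 = 931
    O=O: 1 × 504 = 504
    Σ(broken) = 1435 kJ
  Bonds formed (products):
    N=O: 2 × 627 = 1254
    Σ(formed) = 1254 kJ
  ΔH_II = 1435 − 1254 = +181 kJ
ΔH_I − ΔH_II = −2855 kJ, so reaction I has the more negative ΔH; |ΔH_I − ΔH_II| = 2855 kJ.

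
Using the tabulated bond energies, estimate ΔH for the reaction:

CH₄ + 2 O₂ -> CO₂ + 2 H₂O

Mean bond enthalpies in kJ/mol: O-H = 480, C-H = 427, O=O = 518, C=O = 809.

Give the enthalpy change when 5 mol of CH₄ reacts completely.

Bonds broken (reactants):
  C-H: 4 × 427 = 1708
  O=O: 2 × 518 = 1036
  Σ(broken) = 2744 kJ
Bonds formed (products):
  C=O: 2 × 809 = 1618
  O-H: 4 × 480 = 1920
  Σ(formed) = 3538 kJ
ΔH = Σ(broken) − Σ(formed) = 2744 − 3538 = −794 kJ
For 5× the reaction as written: 5 × (−794) = −3970 kJ

ΔH = −3970 kJ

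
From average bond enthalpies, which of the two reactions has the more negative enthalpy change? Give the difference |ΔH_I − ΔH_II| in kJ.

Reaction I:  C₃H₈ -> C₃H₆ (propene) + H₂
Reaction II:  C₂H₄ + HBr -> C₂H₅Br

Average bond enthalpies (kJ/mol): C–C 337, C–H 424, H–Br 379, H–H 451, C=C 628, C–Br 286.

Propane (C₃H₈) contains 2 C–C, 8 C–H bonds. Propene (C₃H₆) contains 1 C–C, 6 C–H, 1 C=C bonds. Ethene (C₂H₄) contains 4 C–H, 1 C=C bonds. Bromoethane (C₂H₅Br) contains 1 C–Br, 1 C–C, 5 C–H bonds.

Reaction I:
  Bonds broken (reactants):
    C–C: 2 × 337 = 674
    C–H: 8 × 424 = 3392
    Σ(broken) = 4066 kJ
  Bonds formed (products):
    C–C: 1 × 337 = 337
    C–H: 6 × 424 = 2544
    C=C: 1 × 628 = 628
    H–H: 1 × 451 = 451
    Σ(formed) = 3960 kJ
  ΔH_I = 4066 − 3960 = +106 kJ
Reaction II:
  Bonds broken (reactants):
    C–H: 4 × 424 = 1696
    C=C: 1 × 628 = 628
    H–Br: 1 × 379 = 379
    Σ(broken) = 2703 kJ
  Bonds formed (products):
    C–Br: 1 × 286 = 286
    C–C: 1 × 337 = 337
    C–H: 5 × 424 = 2120
    Σ(formed) = 2743 kJ
  ΔH_II = 2703 − 2743 = −40 kJ
ΔH_I − ΔH_II = +146 kJ, so reaction II has the more negative ΔH; |ΔH_I − ΔH_II| = 146 kJ.

Reaction II, by 146 kJ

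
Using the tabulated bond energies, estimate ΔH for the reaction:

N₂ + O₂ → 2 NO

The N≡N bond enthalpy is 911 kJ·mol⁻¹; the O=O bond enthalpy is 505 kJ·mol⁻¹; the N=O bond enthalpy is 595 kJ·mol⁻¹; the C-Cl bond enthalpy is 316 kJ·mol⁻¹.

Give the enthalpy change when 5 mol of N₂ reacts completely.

Bonds broken (reactants):
  N≡N: 1 × 911 = 911
  O=O: 1 × 505 = 505
  Σ(broken) = 1416 kJ
Bonds formed (products):
  N=O: 2 × 595 = 1190
  Σ(formed) = 1190 kJ
ΔH = Σ(broken) − Σ(formed) = 1416 − 1190 = +226 kJ
For 5× the reaction as written: 5 × (+226) = +1130 kJ

ΔH = +1130 kJ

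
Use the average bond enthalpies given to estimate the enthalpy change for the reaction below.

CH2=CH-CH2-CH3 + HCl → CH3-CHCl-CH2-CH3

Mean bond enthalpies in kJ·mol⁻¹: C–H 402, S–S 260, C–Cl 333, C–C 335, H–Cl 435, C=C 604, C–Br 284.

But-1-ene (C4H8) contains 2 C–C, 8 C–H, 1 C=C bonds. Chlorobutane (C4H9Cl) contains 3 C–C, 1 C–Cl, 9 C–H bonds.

Bonds broken (reactants):
  C–C: 2 × 335 = 670
  C–H: 8 × 402 = 3216
  C=C: 1 × 604 = 604
  H–Cl: 1 × 435 = 435
  Σ(broken) = 4925 kJ
Bonds formed (products):
  C–C: 3 × 335 = 1005
  C–Cl: 1 × 333 = 333
  C–H: 9 × 402 = 3618
  Σ(formed) = 4956 kJ
ΔH = Σ(broken) − Σ(formed) = 4925 − 4956 = −31 kJ

ΔH ≈ −31 kJ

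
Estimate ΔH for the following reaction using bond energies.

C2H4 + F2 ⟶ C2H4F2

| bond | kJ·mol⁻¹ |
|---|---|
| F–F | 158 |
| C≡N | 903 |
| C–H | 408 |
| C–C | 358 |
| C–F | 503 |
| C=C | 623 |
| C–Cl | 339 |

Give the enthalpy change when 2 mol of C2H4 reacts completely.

ΔH = −1166 kJ

Bonds broken (reactants):
  C–H: 4 × 408 = 1632
  C=C: 1 × 623 = 623
  F–F: 1 × 158 = 158
  Σ(broken) = 2413 kJ
Bonds formed (products):
  C–C: 1 × 358 = 358
  C–F: 2 × 503 = 1006
  C–H: 4 × 408 = 1632
  Σ(formed) = 2996 kJ
ΔH = Σ(broken) − Σ(formed) = 2413 − 2996 = −583 kJ
For 2× the reaction as written: 2 × (−583) = −1166 kJ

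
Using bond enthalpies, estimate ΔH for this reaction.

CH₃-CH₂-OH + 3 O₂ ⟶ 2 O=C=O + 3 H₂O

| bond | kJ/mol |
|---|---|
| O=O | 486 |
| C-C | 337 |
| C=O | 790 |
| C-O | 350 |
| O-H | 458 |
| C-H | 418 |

ΔH ≈ −1215 kJ

Bonds broken (reactants):
  C-C: 1 × 337 = 337
  C-H: 5 × 418 = 2090
  C-O: 1 × 350 = 350
  O-H: 1 × 458 = 458
  O=O: 3 × 486 = 1458
  Σ(broken) = 4693 kJ
Bonds formed (products):
  C=O: 4 × 790 = 3160
  O-H: 6 × 458 = 2748
  Σ(formed) = 5908 kJ
ΔH = Σ(broken) − Σ(formed) = 4693 − 5908 = −1215 kJ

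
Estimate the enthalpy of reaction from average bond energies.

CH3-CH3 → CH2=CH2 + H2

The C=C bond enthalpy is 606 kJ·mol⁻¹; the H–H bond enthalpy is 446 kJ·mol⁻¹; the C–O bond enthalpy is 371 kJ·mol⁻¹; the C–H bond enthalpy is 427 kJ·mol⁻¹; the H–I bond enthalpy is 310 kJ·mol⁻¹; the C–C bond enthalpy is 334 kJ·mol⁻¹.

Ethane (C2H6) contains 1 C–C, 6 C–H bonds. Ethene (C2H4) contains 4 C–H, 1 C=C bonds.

Bonds broken (reactants):
  C–C: 1 × 334 = 334
  C–H: 6 × 427 = 2562
  Σ(broken) = 2896 kJ
Bonds formed (products):
  C–H: 4 × 427 = 1708
  C=C: 1 × 606 = 606
  H–H: 1 × 446 = 446
  Σ(formed) = 2760 kJ
ΔH = Σ(broken) − Σ(formed) = 2896 − 2760 = +136 kJ

ΔH ≈ +136 kJ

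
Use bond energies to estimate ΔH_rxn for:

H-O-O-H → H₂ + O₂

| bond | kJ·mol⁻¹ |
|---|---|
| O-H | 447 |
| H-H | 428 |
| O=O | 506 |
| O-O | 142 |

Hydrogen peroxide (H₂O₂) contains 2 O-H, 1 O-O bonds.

ΔH ≈ +102 kJ

Bonds broken (reactants):
  O-H: 2 × 447 = 894
  O-O: 1 × 142 = 142
  Σ(broken) = 1036 kJ
Bonds formed (products):
  H-H: 1 × 428 = 428
  O=O: 1 × 506 = 506
  Σ(formed) = 934 kJ
ΔH = Σ(broken) − Σ(formed) = 1036 − 934 = +102 kJ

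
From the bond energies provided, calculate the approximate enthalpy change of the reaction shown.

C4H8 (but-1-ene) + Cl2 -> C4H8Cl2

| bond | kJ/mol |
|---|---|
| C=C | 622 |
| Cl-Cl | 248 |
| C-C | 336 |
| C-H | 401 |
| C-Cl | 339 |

ΔH ≈ −144 kJ

Bonds broken (reactants):
  C-C: 2 × 336 = 672
  C-H: 8 × 401 = 3208
  C=C: 1 × 622 = 622
  Cl-Cl: 1 × 248 = 248
  Σ(broken) = 4750 kJ
Bonds formed (products):
  C-C: 3 × 336 = 1008
  C-Cl: 2 × 339 = 678
  C-H: 8 × 401 = 3208
  Σ(formed) = 4894 kJ
ΔH = Σ(broken) − Σ(formed) = 4750 − 4894 = −144 kJ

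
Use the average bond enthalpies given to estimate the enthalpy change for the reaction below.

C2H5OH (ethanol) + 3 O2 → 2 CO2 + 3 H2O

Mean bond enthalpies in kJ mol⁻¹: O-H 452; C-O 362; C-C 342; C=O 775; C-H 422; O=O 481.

Bonds broken (reactants):
  C-C: 1 × 342 = 342
  C-H: 5 × 422 = 2110
  C-O: 1 × 362 = 362
  O-H: 1 × 452 = 452
  O=O: 3 × 481 = 1443
  Σ(broken) = 4709 kJ
Bonds formed (products):
  C=O: 4 × 775 = 3100
  O-H: 6 × 452 = 2712
  Σ(formed) = 5812 kJ
ΔH = Σ(broken) − Σ(formed) = 4709 − 5812 = −1103 kJ

ΔH ≈ −1103 kJ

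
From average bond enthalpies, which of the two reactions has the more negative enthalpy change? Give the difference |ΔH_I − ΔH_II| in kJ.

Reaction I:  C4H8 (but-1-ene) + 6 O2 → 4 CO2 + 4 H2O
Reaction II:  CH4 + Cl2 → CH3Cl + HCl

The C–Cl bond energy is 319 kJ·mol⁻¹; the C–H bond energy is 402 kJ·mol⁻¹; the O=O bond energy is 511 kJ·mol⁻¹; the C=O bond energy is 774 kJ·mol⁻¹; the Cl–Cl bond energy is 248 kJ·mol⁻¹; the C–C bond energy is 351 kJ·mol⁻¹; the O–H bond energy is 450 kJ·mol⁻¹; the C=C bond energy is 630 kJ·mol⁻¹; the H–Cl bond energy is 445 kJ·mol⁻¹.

Reaction I, by 2064 kJ

Reaction I:
  Bonds broken (reactants):
    C–C: 2 × 351 = 702
    C–H: 8 × 402 = 3216
    C=C: 1 × 630 = 630
    O=O: 6 × 511 = 3066
    Σ(broken) = 7614 kJ
  Bonds formed (products):
    C=O: 8 × 774 = 6192
    O–H: 8 × 450 = 3600
    Σ(formed) = 9792 kJ
  ΔH_I = 7614 − 9792 = −2178 kJ
Reaction II:
  Bonds broken (reactants):
    C–H: 4 × 402 = 1608
    Cl–Cl: 1 × 248 = 248
    Σ(broken) = 1856 kJ
  Bonds formed (products):
    C–Cl: 1 × 319 = 319
    C–H: 3 × 402 = 1206
    H–Cl: 1 × 445 = 445
    Σ(formed) = 1970 kJ
  ΔH_II = 1856 − 1970 = −114 kJ
ΔH_I − ΔH_II = −2064 kJ, so reaction I has the more negative ΔH; |ΔH_I − ΔH_II| = 2064 kJ.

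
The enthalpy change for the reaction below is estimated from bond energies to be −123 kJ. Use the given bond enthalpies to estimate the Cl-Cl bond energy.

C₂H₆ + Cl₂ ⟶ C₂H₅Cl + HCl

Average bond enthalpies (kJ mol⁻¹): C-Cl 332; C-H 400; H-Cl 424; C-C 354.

D(Cl-Cl) ≈ 233 kJ/mol

Let D be the Cl-Cl bond energy.
Σ(broken) = 1×354 + 6×400 + 1×D = 2754 + D
Σ(formed) = 1×354 + 1×332 + 5×400 + 1×424 = 3110
ΔH = Σ(broken) − Σ(formed) = (2754 + D) − (3110) = −356 + D
Setting this equal to −123 kJ gives D = 233 kJ/mol.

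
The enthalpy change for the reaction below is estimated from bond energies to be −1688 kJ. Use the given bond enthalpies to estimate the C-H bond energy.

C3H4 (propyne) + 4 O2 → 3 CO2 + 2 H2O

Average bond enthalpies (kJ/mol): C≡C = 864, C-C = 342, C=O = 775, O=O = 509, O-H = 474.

D(C-H) ≈ 404 kJ/mol

Let D be the C-H bond energy.
Σ(broken) = 1×864 + 1×342 + 4×D + 4×509 = 3242 + 4D
Σ(formed) = 6×775 + 4×474 = 6546
ΔH = Σ(broken) − Σ(formed) = (3242 + 4D) − (6546) = −3304 + 4D
Setting this equal to −1688 kJ gives 4D = 1616, so D = 404 kJ/mol.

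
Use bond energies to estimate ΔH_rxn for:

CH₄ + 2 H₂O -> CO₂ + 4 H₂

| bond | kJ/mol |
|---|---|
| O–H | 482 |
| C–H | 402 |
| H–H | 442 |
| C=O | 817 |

ΔH ≈ +134 kJ

Bonds broken (reactants):
  C–H: 4 × 402 = 1608
  O–H: 4 × 482 = 1928
  Σ(broken) = 3536 kJ
Bonds formed (products):
  C=O: 2 × 817 = 1634
  H–H: 4 × 442 = 1768
  Σ(formed) = 3402 kJ
ΔH = Σ(broken) − Σ(formed) = 3536 − 3402 = +134 kJ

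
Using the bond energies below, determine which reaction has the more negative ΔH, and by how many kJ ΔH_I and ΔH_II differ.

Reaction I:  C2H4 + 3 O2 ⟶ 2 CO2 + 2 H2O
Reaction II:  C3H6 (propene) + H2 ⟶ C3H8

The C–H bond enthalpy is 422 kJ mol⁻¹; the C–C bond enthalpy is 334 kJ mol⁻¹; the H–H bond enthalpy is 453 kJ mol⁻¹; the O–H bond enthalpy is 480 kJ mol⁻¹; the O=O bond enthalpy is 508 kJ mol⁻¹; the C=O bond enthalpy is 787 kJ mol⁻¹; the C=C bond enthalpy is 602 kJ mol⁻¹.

Reaction I, by 1131 kJ

Reaction I:
  Bonds broken (reactants):
    C–H: 4 × 422 = 1688
    C=C: 1 × 602 = 602
    O=O: 3 × 508 = 1524
    Σ(broken) = 3814 kJ
  Bonds formed (products):
    C=O: 4 × 787 = 3148
    O–H: 4 × 480 = 1920
    Σ(formed) = 5068 kJ
  ΔH_I = 3814 − 5068 = −1254 kJ
Reaction II:
  Bonds broken (reactants):
    C–C: 1 × 334 = 334
    C–H: 6 × 422 = 2532
    C=C: 1 × 602 = 602
    H–H: 1 × 453 = 453
    Σ(broken) = 3921 kJ
  Bonds formed (products):
    C–C: 2 × 334 = 668
    C–H: 8 × 422 = 3376
    Σ(formed) = 4044 kJ
  ΔH_II = 3921 − 4044 = −123 kJ
ΔH_I − ΔH_II = −1131 kJ, so reaction I has the more negative ΔH; |ΔH_I − ΔH_II| = 1131 kJ.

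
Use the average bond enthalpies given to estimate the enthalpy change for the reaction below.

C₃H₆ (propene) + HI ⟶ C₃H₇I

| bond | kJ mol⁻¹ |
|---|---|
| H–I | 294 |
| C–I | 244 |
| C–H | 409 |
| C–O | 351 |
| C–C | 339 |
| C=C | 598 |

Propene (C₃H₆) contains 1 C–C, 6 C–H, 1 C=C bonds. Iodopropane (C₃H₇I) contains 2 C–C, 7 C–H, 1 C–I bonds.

Bonds broken (reactants):
  C–C: 1 × 339 = 339
  C–H: 6 × 409 = 2454
  C=C: 1 × 598 = 598
  H–I: 1 × 294 = 294
  Σ(broken) = 3685 kJ
Bonds formed (products):
  C–C: 2 × 339 = 678
  C–H: 7 × 409 = 2863
  C–I: 1 × 244 = 244
  Σ(formed) = 3785 kJ
ΔH = Σ(broken) − Σ(formed) = 3685 − 3785 = −100 kJ

ΔH ≈ −100 kJ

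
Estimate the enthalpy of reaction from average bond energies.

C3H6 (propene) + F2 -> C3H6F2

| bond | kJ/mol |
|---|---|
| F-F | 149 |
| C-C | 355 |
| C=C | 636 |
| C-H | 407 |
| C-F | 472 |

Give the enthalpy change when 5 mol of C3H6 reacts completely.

Bonds broken (reactants):
  C-C: 1 × 355 = 355
  C-H: 6 × 407 = 2442
  C=C: 1 × 636 = 636
  F-F: 1 × 149 = 149
  Σ(broken) = 3582 kJ
Bonds formed (products):
  C-C: 2 × 355 = 710
  C-F: 2 × 472 = 944
  C-H: 6 × 407 = 2442
  Σ(formed) = 4096 kJ
ΔH = Σ(broken) − Σ(formed) = 3582 − 4096 = −514 kJ
For 5× the reaction as written: 5 × (−514) = −2570 kJ

ΔH = −2570 kJ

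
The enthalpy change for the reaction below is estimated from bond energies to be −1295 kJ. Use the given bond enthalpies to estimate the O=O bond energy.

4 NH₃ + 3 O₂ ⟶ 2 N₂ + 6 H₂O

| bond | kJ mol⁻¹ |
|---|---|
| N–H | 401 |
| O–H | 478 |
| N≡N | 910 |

D(O=O) ≈ 483 kJ/mol

Let D be the O=O bond energy.
Σ(broken) = 12×401 + 3×D = 4812 + 3D
Σ(formed) = 2×910 + 12×478 = 7556
ΔH = Σ(broken) − Σ(formed) = (4812 + 3D) − (7556) = −2744 + 3D
Setting this equal to −1295 kJ gives 3D = 1449, so D = 483 kJ/mol.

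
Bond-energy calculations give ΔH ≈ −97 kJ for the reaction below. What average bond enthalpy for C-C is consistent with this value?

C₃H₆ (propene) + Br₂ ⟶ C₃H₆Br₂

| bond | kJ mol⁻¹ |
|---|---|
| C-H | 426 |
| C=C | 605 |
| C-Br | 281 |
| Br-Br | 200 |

D(C-C) ≈ 340 kJ/mol

Let D be the C-C bond energy.
Σ(broken) = 1×200 + 1×D + 6×426 + 1×605 = 3361 + D
Σ(formed) = 2×281 + 2×D + 6×426 = 3118 + 2D
ΔH = Σ(broken) − Σ(formed) = (3361 + D) − (3118 + 2D) = +243 − D
Setting this equal to −97 kJ gives D = 340 kJ/mol.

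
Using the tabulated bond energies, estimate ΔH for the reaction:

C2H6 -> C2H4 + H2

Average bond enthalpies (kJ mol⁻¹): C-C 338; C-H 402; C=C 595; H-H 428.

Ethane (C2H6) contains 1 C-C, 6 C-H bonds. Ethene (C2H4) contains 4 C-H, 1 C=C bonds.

Bonds broken (reactants):
  C-C: 1 × 338 = 338
  C-H: 6 × 402 = 2412
  Σ(broken) = 2750 kJ
Bonds formed (products):
  C-H: 4 × 402 = 1608
  C=C: 1 × 595 = 595
  H-H: 1 × 428 = 428
  Σ(formed) = 2631 kJ
ΔH = Σ(broken) − Σ(formed) = 2750 − 2631 = +119 kJ

ΔH ≈ +119 kJ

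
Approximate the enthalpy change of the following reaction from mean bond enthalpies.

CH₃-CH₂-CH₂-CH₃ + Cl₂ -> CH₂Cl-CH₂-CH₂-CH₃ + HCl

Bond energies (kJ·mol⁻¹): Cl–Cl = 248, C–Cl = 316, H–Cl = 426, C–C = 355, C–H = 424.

ΔH ≈ −70 kJ

Bonds broken (reactants):
  C–C: 3 × 355 = 1065
  C–H: 10 × 424 = 4240
  Cl–Cl: 1 × 248 = 248
  Σ(broken) = 5553 kJ
Bonds formed (products):
  C–C: 3 × 355 = 1065
  C–Cl: 1 × 316 = 316
  C–H: 9 × 424 = 3816
  H–Cl: 1 × 426 = 426
  Σ(formed) = 5623 kJ
ΔH = Σ(broken) − Σ(formed) = 5553 − 5623 = −70 kJ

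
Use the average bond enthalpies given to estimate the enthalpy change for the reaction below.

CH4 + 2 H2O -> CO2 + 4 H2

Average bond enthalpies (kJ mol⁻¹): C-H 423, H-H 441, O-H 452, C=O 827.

ΔH ≈ +82 kJ

Bonds broken (reactants):
  C-H: 4 × 423 = 1692
  O-H: 4 × 452 = 1808
  Σ(broken) = 3500 kJ
Bonds formed (products):
  C=O: 2 × 827 = 1654
  H-H: 4 × 441 = 1764
  Σ(formed) = 3418 kJ
ΔH = Σ(broken) − Σ(formed) = 3500 − 3418 = +82 kJ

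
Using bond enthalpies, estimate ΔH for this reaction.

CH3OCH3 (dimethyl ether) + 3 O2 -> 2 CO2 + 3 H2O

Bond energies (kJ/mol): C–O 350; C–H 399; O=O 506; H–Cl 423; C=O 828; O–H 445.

Bonds broken (reactants):
  C–H: 6 × 399 = 2394
  C–O: 2 × 350 = 700
  O=O: 3 × 506 = 1518
  Σ(broken) = 4612 kJ
Bonds formed (products):
  C=O: 4 × 828 = 3312
  O–H: 6 × 445 = 2670
  Σ(formed) = 5982 kJ
ΔH = Σ(broken) − Σ(formed) = 4612 − 5982 = −1370 kJ

ΔH ≈ −1370 kJ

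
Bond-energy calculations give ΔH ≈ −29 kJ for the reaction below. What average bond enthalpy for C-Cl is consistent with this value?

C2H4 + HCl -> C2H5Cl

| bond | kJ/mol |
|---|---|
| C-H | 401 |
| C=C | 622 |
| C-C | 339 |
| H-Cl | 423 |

Let D be the C-Cl bond energy.
Σ(broken) = 4×401 + 1×622 + 1×423 = 2649
Σ(formed) = 1×339 + 1×D + 5×401 = 2344 + D
ΔH = Σ(broken) − Σ(formed) = (2649) − (2344 + D) = +305 − D
Setting this equal to −29 kJ gives D = 334 kJ/mol.

D(C-Cl) ≈ 334 kJ/mol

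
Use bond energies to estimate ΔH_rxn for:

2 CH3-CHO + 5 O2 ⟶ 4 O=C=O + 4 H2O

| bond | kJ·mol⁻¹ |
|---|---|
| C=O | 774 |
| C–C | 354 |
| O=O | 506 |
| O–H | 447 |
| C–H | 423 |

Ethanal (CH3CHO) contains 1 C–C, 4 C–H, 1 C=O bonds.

ΔH ≈ −1598 kJ

Bonds broken (reactants):
  C–C: 2 × 354 = 708
  C–H: 8 × 423 = 3384
  C=O: 2 × 774 = 1548
  O=O: 5 × 506 = 2530
  Σ(broken) = 8170 kJ
Bonds formed (products):
  C=O: 8 × 774 = 6192
  O–H: 8 × 447 = 3576
  Σ(formed) = 9768 kJ
ΔH = Σ(broken) − Σ(formed) = 8170 − 9768 = −1598 kJ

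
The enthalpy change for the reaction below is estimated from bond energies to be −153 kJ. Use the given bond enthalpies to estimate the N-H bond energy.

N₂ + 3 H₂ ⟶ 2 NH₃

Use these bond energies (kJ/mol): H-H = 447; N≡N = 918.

D(N-H) ≈ 402 kJ/mol

Let D be the N-H bond energy.
Σ(broken) = 3×447 + 1×918 = 2259
Σ(formed) = 6×D = 6D
ΔH = Σ(broken) − Σ(formed) = (2259) − (6D) = +2259 − 6D
Setting this equal to −153 kJ gives 6D = 2412, so D = 402 kJ/mol.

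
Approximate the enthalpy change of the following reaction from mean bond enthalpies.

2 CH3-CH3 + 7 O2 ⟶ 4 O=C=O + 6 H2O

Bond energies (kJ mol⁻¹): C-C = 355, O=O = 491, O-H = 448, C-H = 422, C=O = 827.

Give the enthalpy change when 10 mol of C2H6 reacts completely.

Bonds broken (reactants):
  C-C: 2 × 355 = 710
  C-H: 12 × 422 = 5064
  O=O: 7 × 491 = 3437
  Σ(broken) = 9211 kJ
Bonds formed (products):
  C=O: 8 × 827 = 6616
  O-H: 12 × 448 = 5376
  Σ(formed) = 11992 kJ
ΔH = Σ(broken) − Σ(formed) = 9211 − 11992 = −2781 kJ
For 5× the reaction as written: 5 × (−2781) = −13905 kJ

ΔH = −13905 kJ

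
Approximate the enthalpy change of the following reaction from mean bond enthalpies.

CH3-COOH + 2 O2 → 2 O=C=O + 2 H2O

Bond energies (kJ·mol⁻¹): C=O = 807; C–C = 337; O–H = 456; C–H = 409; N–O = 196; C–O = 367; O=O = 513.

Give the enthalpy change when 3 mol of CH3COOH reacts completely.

Bonds broken (reactants):
  C–C: 1 × 337 = 337
  C–H: 3 × 409 = 1227
  C–O: 1 × 367 = 367
  C=O: 1 × 807 = 807
  O–H: 1 × 456 = 456
  O=O: 2 × 513 = 1026
  Σ(broken) = 4220 kJ
Bonds formed (products):
  C=O: 4 × 807 = 3228
  O–H: 4 × 456 = 1824
  Σ(formed) = 5052 kJ
ΔH = Σ(broken) − Σ(formed) = 4220 − 5052 = −832 kJ
For 3× the reaction as written: 3 × (−832) = −2496 kJ

ΔH = −2496 kJ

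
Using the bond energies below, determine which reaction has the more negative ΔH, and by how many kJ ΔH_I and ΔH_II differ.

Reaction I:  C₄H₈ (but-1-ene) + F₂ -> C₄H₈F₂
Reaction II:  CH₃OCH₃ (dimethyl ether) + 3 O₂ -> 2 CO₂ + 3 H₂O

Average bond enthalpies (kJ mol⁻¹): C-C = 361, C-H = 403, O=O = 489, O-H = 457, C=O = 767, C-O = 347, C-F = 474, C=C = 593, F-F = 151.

Reaction I:
  Bonds broken (reactants):
    C-C: 2 × 361 = 722
    C-H: 8 × 403 = 3224
    C=C: 1 × 593 = 593
    F-F: 1 × 151 = 151
    Σ(broken) = 4690 kJ
  Bonds formed (products):
    C-C: 3 × 361 = 1083
    C-F: 2 × 474 = 948
    C-H: 8 × 403 = 3224
    Σ(formed) = 5255 kJ
  ΔH_I = 4690 − 5255 = −565 kJ
Reaction II:
  Bonds broken (reactants):
    C-H: 6 × 403 = 2418
    C-O: 2 × 347 = 694
    O=O: 3 × 489 = 1467
    Σ(broken) = 4579 kJ
  Bonds formed (products):
    C=O: 4 × 767 = 3068
    O-H: 6 × 457 = 2742
    Σ(formed) = 5810 kJ
  ΔH_II = 4579 − 5810 = −1231 kJ
ΔH_I − ΔH_II = +666 kJ, so reaction II has the more negative ΔH; |ΔH_I − ΔH_II| = 666 kJ.

Reaction II, by 666 kJ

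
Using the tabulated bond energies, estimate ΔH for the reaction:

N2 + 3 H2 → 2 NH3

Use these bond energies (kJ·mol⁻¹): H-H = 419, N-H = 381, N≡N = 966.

Bonds broken (reactants):
  H-H: 3 × 419 = 1257
  N≡N: 1 × 966 = 966
  Σ(broken) = 2223 kJ
Bonds formed (products):
  N-H: 6 × 381 = 2286
  Σ(formed) = 2286 kJ
ΔH = Σ(broken) − Σ(formed) = 2223 − 2286 = −63 kJ

ΔH ≈ −63 kJ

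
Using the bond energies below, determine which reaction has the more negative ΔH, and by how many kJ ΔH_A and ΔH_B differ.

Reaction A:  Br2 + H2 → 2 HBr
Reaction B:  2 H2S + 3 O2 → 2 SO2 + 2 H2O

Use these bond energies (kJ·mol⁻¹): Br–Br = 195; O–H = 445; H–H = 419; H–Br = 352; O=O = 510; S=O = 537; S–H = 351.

Reaction A:
  Bonds broken (reactants):
    Br–Br: 1 × 195 = 195
    H–H: 1 × 419 = 419
    Σ(broken) = 614 kJ
  Bonds formed (products):
    H–Br: 2 × 352 = 704
    Σ(formed) = 704 kJ
  ΔH_A = 614 − 704 = −90 kJ
Reaction B:
  Bonds broken (reactants):
    O=O: 3 × 510 = 1530
    S–H: 4 × 351 = 1404
    Σ(broken) = 2934 kJ
  Bonds formed (products):
    O–H: 4 × 445 = 1780
    S=O: 4 × 537 = 2148
    Σ(formed) = 3928 kJ
  ΔH_B = 2934 − 3928 = −994 kJ
ΔH_A − ΔH_B = +904 kJ, so reaction B has the more negative ΔH; |ΔH_A − ΔH_B| = 904 kJ.

Reaction B, by 904 kJ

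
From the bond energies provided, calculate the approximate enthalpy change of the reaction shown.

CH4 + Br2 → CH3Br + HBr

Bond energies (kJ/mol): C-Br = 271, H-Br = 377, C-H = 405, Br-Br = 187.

ΔH ≈ −56 kJ

Bonds broken (reactants):
  Br-Br: 1 × 187 = 187
  C-H: 4 × 405 = 1620
  Σ(broken) = 1807 kJ
Bonds formed (products):
  C-Br: 1 × 271 = 271
  C-H: 3 × 405 = 1215
  H-Br: 1 × 377 = 377
  Σ(formed) = 1863 kJ
ΔH = Σ(broken) − Σ(formed) = 1807 − 1863 = −56 kJ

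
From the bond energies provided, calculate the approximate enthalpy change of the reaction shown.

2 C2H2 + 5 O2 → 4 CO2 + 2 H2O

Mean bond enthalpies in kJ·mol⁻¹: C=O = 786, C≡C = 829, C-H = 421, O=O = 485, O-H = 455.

ΔH ≈ −2341 kJ

Bonds broken (reactants):
  C≡C: 2 × 829 = 1658
  C-H: 4 × 421 = 1684
  O=O: 5 × 485 = 2425
  Σ(broken) = 5767 kJ
Bonds formed (products):
  C=O: 8 × 786 = 6288
  O-H: 4 × 455 = 1820
  Σ(formed) = 8108 kJ
ΔH = Σ(broken) − Σ(formed) = 5767 − 8108 = −2341 kJ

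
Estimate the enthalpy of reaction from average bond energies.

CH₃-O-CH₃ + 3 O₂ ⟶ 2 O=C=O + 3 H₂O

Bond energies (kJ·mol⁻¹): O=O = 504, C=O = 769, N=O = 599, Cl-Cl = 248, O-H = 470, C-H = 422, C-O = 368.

Bonds broken (reactants):
  C-H: 6 × 422 = 2532
  C-O: 2 × 368 = 736
  O=O: 3 × 504 = 1512
  Σ(broken) = 4780 kJ
Bonds formed (products):
  C=O: 4 × 769 = 3076
  O-H: 6 × 470 = 2820
  Σ(formed) = 5896 kJ
ΔH = Σ(broken) − Σ(formed) = 4780 − 5896 = −1116 kJ

ΔH ≈ −1116 kJ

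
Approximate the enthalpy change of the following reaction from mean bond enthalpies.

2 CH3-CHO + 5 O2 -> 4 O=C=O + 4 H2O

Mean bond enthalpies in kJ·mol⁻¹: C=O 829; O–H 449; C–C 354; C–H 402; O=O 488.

Bonds broken (reactants):
  C–C: 2 × 354 = 708
  C–H: 8 × 402 = 3216
  C=O: 2 × 829 = 1658
  O=O: 5 × 488 = 2440
  Σ(broken) = 8022 kJ
Bonds formed (products):
  C=O: 8 × 829 = 6632
  O–H: 8 × 449 = 3592
  Σ(formed) = 10224 kJ
ΔH = Σ(broken) − Σ(formed) = 8022 − 10224 = −2202 kJ

ΔH ≈ −2202 kJ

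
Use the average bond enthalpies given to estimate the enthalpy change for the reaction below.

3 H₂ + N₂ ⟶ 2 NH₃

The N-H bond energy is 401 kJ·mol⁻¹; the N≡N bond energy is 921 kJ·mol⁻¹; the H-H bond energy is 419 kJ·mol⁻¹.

ΔH ≈ −228 kJ

Bonds broken (reactants):
  H-H: 3 × 419 = 1257
  N≡N: 1 × 921 = 921
  Σ(broken) = 2178 kJ
Bonds formed (products):
  N-H: 6 × 401 = 2406
  Σ(formed) = 2406 kJ
ΔH = Σ(broken) − Σ(formed) = 2178 − 2406 = −228 kJ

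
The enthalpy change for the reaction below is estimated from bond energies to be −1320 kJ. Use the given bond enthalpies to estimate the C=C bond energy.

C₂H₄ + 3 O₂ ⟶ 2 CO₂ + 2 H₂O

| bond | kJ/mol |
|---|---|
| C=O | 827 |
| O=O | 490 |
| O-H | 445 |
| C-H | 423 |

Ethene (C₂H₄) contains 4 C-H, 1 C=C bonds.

D(C=C) ≈ 606 kJ/mol

Let D be the C=C bond energy.
Σ(broken) = 4×423 + 1×D + 3×490 = 3162 + D
Σ(formed) = 4×827 + 4×445 = 5088
ΔH = Σ(broken) − Σ(formed) = (3162 + D) − (5088) = −1926 + D
Setting this equal to −1320 kJ gives D = 606 kJ/mol.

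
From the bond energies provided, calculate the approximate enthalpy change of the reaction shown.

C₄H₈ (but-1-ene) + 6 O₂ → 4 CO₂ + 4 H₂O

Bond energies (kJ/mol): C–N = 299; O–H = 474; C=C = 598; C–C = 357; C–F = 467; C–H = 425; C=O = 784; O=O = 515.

Bonds broken (reactants):
  C–C: 2 × 357 = 714
  C–H: 8 × 425 = 3400
  C=C: 1 × 598 = 598
  O=O: 6 × 515 = 3090
  Σ(broken) = 7802 kJ
Bonds formed (products):
  C=O: 8 × 784 = 6272
  O–H: 8 × 474 = 3792
  Σ(formed) = 10064 kJ
ΔH = Σ(broken) − Σ(formed) = 7802 − 10064 = −2262 kJ

ΔH ≈ −2262 kJ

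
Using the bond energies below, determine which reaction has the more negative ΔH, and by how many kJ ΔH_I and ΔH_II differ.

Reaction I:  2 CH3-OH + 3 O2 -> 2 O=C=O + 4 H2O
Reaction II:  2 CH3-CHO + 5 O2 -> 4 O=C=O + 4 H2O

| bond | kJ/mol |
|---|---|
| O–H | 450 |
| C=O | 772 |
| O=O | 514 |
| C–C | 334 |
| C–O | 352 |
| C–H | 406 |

Reaction I:
  Bonds broken (reactants):
    C–H: 6 × 406 = 2436
    C–O: 2 × 352 = 704
    O–H: 2 × 450 = 900
    O=O: 3 × 514 = 1542
    Σ(broken) = 5582 kJ
  Bonds formed (products):
    C=O: 4 × 772 = 3088
    O–H: 8 × 450 = 3600
    Σ(formed) = 6688 kJ
  ΔH_I = 5582 − 6688 = −1106 kJ
Reaction II:
  Bonds broken (reactants):
    C–C: 2 × 334 = 668
    C–H: 8 × 406 = 3248
    C=O: 2 × 772 = 1544
    O=O: 5 × 514 = 2570
    Σ(broken) = 8030 kJ
  Bonds formed (products):
    C=O: 8 × 772 = 6176
    O–H: 8 × 450 = 3600
    Σ(formed) = 9776 kJ
  ΔH_II = 8030 − 9776 = −1746 kJ
ΔH_I − ΔH_II = +640 kJ, so reaction II has the more negative ΔH; |ΔH_I − ΔH_II| = 640 kJ.

Reaction II, by 640 kJ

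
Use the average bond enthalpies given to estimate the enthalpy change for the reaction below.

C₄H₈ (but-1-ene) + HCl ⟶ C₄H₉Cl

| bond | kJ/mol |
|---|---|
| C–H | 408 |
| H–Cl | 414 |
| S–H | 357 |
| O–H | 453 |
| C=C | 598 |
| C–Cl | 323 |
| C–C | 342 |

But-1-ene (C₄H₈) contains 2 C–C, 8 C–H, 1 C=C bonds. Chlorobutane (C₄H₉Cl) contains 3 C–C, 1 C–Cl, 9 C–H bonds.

Bonds broken (reactants):
  C–C: 2 × 342 = 684
  C–H: 8 × 408 = 3264
  C=C: 1 × 598 = 598
  H–Cl: 1 × 414 = 414
  Σ(broken) = 4960 kJ
Bonds formed (products):
  C–C: 3 × 342 = 1026
  C–Cl: 1 × 323 = 323
  C–H: 9 × 408 = 3672
  Σ(formed) = 5021 kJ
ΔH = Σ(broken) − Σ(formed) = 4960 − 5021 = −61 kJ

ΔH ≈ −61 kJ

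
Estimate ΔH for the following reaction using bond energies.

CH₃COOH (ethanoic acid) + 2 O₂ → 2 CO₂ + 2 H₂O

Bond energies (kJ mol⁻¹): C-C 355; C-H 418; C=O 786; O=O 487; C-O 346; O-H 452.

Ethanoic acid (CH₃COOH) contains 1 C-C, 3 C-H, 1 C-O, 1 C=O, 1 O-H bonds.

ΔH ≈ −785 kJ

Bonds broken (reactants):
  C-C: 1 × 355 = 355
  C-H: 3 × 418 = 1254
  C-O: 1 × 346 = 346
  C=O: 1 × 786 = 786
  O-H: 1 × 452 = 452
  O=O: 2 × 487 = 974
  Σ(broken) = 4167 kJ
Bonds formed (products):
  C=O: 4 × 786 = 3144
  O-H: 4 × 452 = 1808
  Σ(formed) = 4952 kJ
ΔH = Σ(broken) − Σ(formed) = 4167 − 4952 = −785 kJ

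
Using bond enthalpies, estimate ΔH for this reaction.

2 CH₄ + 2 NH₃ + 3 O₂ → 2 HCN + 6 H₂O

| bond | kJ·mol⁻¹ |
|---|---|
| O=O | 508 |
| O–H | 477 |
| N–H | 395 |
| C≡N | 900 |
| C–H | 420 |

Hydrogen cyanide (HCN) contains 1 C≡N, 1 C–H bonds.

Bonds broken (reactants):
  C–H: 8 × 420 = 3360
  N–H: 6 × 395 = 2370
  O=O: 3 × 508 = 1524
  Σ(broken) = 7254 kJ
Bonds formed (products):
  C≡N: 2 × 900 = 1800
  C–H: 2 × 420 = 840
  O–H: 12 × 477 = 5724
  Σ(formed) = 8364 kJ
ΔH = Σ(broken) − Σ(formed) = 7254 − 8364 = −1110 kJ

ΔH ≈ −1110 kJ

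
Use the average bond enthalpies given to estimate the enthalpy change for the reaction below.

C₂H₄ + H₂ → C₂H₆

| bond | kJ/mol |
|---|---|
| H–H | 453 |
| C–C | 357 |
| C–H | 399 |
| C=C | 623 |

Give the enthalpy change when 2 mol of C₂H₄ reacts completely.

ΔH = −158 kJ

Bonds broken (reactants):
  C–H: 4 × 399 = 1596
  C=C: 1 × 623 = 623
  H–H: 1 × 453 = 453
  Σ(broken) = 2672 kJ
Bonds formed (products):
  C–C: 1 × 357 = 357
  C–H: 6 × 399 = 2394
  Σ(formed) = 2751 kJ
ΔH = Σ(broken) − Σ(formed) = 2672 − 2751 = −79 kJ
For 2× the reaction as written: 2 × (−79) = −158 kJ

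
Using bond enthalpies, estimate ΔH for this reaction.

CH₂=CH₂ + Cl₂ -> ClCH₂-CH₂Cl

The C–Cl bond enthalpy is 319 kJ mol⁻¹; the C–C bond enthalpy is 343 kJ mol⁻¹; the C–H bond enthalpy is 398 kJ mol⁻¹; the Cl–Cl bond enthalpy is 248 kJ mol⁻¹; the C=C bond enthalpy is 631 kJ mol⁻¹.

Bonds broken (reactants):
  C–H: 4 × 398 = 1592
  C=C: 1 × 631 = 631
  Cl–Cl: 1 × 248 = 248
  Σ(broken) = 2471 kJ
Bonds formed (products):
  C–C: 1 × 343 = 343
  C–Cl: 2 × 319 = 638
  C–H: 4 × 398 = 1592
  Σ(formed) = 2573 kJ
ΔH = Σ(broken) − Σ(formed) = 2471 − 2573 = −102 kJ

ΔH ≈ −102 kJ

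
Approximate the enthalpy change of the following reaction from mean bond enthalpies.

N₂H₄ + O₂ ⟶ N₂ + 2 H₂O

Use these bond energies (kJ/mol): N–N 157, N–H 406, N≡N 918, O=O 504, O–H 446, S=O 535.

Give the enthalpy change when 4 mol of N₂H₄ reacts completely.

Bonds broken (reactants):
  N–H: 4 × 406 = 1624
  N–N: 1 × 157 = 157
  O=O: 1 × 504 = 504
  Σ(broken) = 2285 kJ
Bonds formed (products):
  N≡N: 1 × 918 = 918
  O–H: 4 × 446 = 1784
  Σ(formed) = 2702 kJ
ΔH = Σ(broken) − Σ(formed) = 2285 − 2702 = −417 kJ
For 4× the reaction as written: 4 × (−417) = −1668 kJ

ΔH = −1668 kJ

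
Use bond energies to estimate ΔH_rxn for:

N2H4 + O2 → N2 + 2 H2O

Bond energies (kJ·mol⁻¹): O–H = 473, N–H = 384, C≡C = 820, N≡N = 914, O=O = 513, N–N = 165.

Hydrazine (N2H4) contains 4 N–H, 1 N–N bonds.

Bonds broken (reactants):
  N–H: 4 × 384 = 1536
  N–N: 1 × 165 = 165
  O=O: 1 × 513 = 513
  Σ(broken) = 2214 kJ
Bonds formed (products):
  N≡N: 1 × 914 = 914
  O–H: 4 × 473 = 1892
  Σ(formed) = 2806 kJ
ΔH = Σ(broken) − Σ(formed) = 2214 − 2806 = −592 kJ

ΔH ≈ −592 kJ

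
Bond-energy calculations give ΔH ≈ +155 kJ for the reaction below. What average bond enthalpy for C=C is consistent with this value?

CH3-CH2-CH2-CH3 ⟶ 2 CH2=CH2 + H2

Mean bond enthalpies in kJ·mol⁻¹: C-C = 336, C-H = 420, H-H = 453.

D(C=C) ≈ 620 kJ/mol

Let D be the C=C bond energy.
Σ(broken) = 3×336 + 10×420 = 5208
Σ(formed) = 8×420 + 2×D + 1×453 = 3813 + 2D
ΔH = Σ(broken) − Σ(formed) = (5208) − (3813 + 2D) = +1395 − 2D
Setting this equal to +155 kJ gives 2D = 1240, so D = 620 kJ/mol.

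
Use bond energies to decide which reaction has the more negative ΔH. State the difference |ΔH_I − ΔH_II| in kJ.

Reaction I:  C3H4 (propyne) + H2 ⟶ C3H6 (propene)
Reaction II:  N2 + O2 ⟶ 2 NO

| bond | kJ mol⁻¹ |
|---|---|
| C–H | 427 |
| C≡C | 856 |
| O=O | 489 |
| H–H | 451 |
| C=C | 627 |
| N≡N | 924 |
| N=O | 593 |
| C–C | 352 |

Reaction I, by 401 kJ

Reaction I:
  Bonds broken (reactants):
    C≡C: 1 × 856 = 856
    C–C: 1 × 352 = 352
    C–H: 4 × 427 = 1708
    H–H: 1 × 451 = 451
    Σ(broken) = 3367 kJ
  Bonds formed (products):
    C–C: 1 × 352 = 352
    C–H: 6 × 427 = 2562
    C=C: 1 × 627 = 627
    Σ(formed) = 3541 kJ
  ΔH_I = 3367 − 3541 = −174 kJ
Reaction II:
  Bonds broken (reactants):
    N≡N: 1 × 924 = 924
    O=O: 1 × 489 = 489
    Σ(broken) = 1413 kJ
  Bonds formed (products):
    N=O: 2 × 593 = 1186
    Σ(formed) = 1186 kJ
  ΔH_II = 1413 − 1186 = +227 kJ
ΔH_I − ΔH_II = −401 kJ, so reaction I has the more negative ΔH; |ΔH_I − ΔH_II| = 401 kJ.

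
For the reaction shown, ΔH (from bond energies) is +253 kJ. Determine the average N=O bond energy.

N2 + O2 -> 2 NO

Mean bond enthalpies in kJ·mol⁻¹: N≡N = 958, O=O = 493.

Let D be the N=O bond energy.
Σ(broken) = 1×958 + 1×493 = 1451
Σ(formed) = 2×D = 2D
ΔH = Σ(broken) − Σ(formed) = (1451) − (2D) = +1451 − 2D
Setting this equal to +253 kJ gives 2D = 1198, so D = 599 kJ/mol.

D(N=O) ≈ 599 kJ/mol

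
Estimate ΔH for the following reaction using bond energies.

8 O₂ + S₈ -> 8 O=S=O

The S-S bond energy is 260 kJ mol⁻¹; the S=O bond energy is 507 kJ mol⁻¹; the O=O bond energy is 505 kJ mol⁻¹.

ΔH ≈ −1992 kJ

Bonds broken (reactants):
  O=O: 8 × 505 = 4040
  S-S: 8 × 260 = 2080
  Σ(broken) = 6120 kJ
Bonds formed (products):
  S=O: 16 × 507 = 8112
  Σ(formed) = 8112 kJ
ΔH = Σ(broken) − Σ(formed) = 6120 − 8112 = −1992 kJ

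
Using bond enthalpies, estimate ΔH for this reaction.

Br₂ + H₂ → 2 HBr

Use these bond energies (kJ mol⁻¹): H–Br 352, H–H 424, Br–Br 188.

ΔH ≈ −92 kJ

Bonds broken (reactants):
  Br–Br: 1 × 188 = 188
  H–H: 1 × 424 = 424
  Σ(broken) = 612 kJ
Bonds formed (products):
  H–Br: 2 × 352 = 704
  Σ(formed) = 704 kJ
ΔH = Σ(broken) − Σ(formed) = 612 − 704 = −92 kJ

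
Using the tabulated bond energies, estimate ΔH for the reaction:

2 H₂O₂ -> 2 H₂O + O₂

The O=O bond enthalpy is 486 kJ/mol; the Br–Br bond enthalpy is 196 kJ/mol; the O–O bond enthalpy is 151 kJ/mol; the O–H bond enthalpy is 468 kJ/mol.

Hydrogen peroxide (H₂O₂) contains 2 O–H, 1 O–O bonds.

Bonds broken (reactants):
  O–H: 4 × 468 = 1872
  O–O: 2 × 151 = 302
  Σ(broken) = 2174 kJ
Bonds formed (products):
  O–H: 4 × 468 = 1872
  O=O: 1 × 486 = 486
  Σ(formed) = 2358 kJ
ΔH = Σ(broken) − Σ(formed) = 2174 − 2358 = −184 kJ

ΔH ≈ −184 kJ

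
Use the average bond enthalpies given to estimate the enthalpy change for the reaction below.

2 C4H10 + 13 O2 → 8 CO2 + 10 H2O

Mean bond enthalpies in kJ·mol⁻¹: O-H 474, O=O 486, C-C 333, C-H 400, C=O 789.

Bonds broken (reactants):
  C-C: 6 × 333 = 1998
  C-H: 20 × 400 = 8000
  O=O: 13 × 486 = 6318
  Σ(broken) = 16316 kJ
Bonds formed (products):
  C=O: 16 × 789 = 12624
  O-H: 20 × 474 = 9480
  Σ(formed) = 22104 kJ
ΔH = Σ(broken) − Σ(formed) = 16316 − 22104 = −5788 kJ

ΔH ≈ −5788 kJ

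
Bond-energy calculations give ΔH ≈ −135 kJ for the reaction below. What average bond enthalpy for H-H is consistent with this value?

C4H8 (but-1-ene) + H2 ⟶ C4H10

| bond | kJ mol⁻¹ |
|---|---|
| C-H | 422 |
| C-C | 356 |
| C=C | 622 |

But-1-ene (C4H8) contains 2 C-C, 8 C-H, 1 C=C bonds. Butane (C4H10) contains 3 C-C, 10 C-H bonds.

Let D be the H-H bond energy.
Σ(broken) = 2×356 + 8×422 + 1×622 + 1×D = 4710 + D
Σ(formed) = 3×356 + 10×422 = 5288
ΔH = Σ(broken) − Σ(formed) = (4710 + D) − (5288) = −578 + D
Setting this equal to −135 kJ gives D = 443 kJ/mol.

D(H-H) ≈ 443 kJ/mol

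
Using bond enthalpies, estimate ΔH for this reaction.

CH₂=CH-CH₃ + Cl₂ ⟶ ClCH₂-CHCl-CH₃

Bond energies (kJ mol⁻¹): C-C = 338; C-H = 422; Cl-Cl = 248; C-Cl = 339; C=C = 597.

Bonds broken (reactants):
  C-C: 1 × 338 = 338
  C-H: 6 × 422 = 2532
  C=C: 1 × 597 = 597
  Cl-Cl: 1 × 248 = 248
  Σ(broken) = 3715 kJ
Bonds formed (products):
  C-C: 2 × 338 = 676
  C-Cl: 2 × 339 = 678
  C-H: 6 × 422 = 2532
  Σ(formed) = 3886 kJ
ΔH = Σ(broken) − Σ(formed) = 3715 − 3886 = −171 kJ

ΔH ≈ −171 kJ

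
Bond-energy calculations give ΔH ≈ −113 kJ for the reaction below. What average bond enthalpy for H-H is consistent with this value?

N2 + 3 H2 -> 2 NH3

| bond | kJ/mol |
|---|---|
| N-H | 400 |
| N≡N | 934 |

Let D be the H-H bond energy.
Σ(broken) = 3×D + 1×934 = 934 + 3D
Σ(formed) = 6×400 = 2400
ΔH = Σ(broken) − Σ(formed) = (934 + 3D) − (2400) = −1466 + 3D
Setting this equal to −113 kJ gives 3D = 1353, so D = 451 kJ/mol.

D(H-H) ≈ 451 kJ/mol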